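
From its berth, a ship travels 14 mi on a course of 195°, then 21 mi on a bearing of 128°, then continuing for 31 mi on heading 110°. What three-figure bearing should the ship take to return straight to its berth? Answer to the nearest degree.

311°

Leg 1 (195°, 14 mi): east 14 sin 195° = -3.62, north 14 cos 195° = -13.52
Leg 2 (128°, 21 mi): east 21 sin 128° = 16.55, north 21 cos 128° = -12.93
Leg 3 (110°, 31 mi): east 31 sin 110° = 29.13, north 31 cos 110° = -10.60
Net displacement: 42.06 east, -37.05 north. Direction back to start is (-42.06, 37.05): bearing = atan2(-42.06, 37.05) mod 360° = 311.38° ≈ 311°.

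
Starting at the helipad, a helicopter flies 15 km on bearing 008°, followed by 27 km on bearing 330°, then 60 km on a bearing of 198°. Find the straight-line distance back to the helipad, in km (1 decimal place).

35.4 km

Leg 1 (008°, 15 km): east 15 sin 8° = 2.09, north 15 cos 8° = 14.85
Leg 2 (330°, 27 km): east 27 sin 330° = -13.50, north 27 cos 330° = 23.38
Leg 3 (198°, 60 km): east 60 sin 198° = -18.54, north 60 cos 198° = -57.06
Net: -29.95 east, -18.83 north. Distance = √((-29.95)² + (-18.83)²) = 35.379 km.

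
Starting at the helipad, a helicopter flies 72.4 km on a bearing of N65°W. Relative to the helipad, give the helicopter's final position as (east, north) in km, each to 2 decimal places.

Leg 1 (N65°W, 72.4 km): east 72.4 sin 295° = -65.62, north 72.4 cos 295° = 30.60
Summing: -65.62 km east, 30.60 km north → (-65.62, 30.60).

(-65.62, 30.60)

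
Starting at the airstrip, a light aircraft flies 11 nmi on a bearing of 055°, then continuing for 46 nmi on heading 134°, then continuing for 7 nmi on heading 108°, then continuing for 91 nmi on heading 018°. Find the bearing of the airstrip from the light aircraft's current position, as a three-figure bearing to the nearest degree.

233°

Leg 1 (055°, 11 nmi): east 11 sin 55° = 9.01, north 11 cos 55° = 6.31
Leg 2 (134°, 46 nmi): east 46 sin 134° = 33.09, north 46 cos 134° = -31.95
Leg 3 (108°, 7 nmi): east 7 sin 108° = 6.66, north 7 cos 108° = -2.16
Leg 4 (018°, 91 nmi): east 91 sin 18° = 28.12, north 91 cos 18° = 86.55
Net displacement: 76.88 east, 58.74 north. Direction back to start is (-76.88, -58.74): bearing = atan2(-76.88, -58.74) mod 360° = 232.62° ≈ 233°.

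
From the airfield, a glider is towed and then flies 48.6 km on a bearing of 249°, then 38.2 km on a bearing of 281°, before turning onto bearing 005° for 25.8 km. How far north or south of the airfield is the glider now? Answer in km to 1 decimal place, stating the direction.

15.6 km north

Leg 1 (249°, 48.6 km): east 48.6 sin 249° = -45.37, north 48.6 cos 249° = -17.42
Leg 2 (281°, 38.2 km): east 38.2 sin 281° = -37.50, north 38.2 cos 281° = 7.29
Leg 3 (005°, 25.8 km): east 25.8 sin 5° = 2.25, north 25.8 cos 5° = 25.70
Net north component: 15.57 km.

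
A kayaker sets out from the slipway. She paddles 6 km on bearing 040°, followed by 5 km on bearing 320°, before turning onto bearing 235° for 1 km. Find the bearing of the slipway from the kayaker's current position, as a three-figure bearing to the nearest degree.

179°

Leg 1 (040°, 6 km): east 6 sin 40° = 3.86, north 6 cos 40° = 4.60
Leg 2 (320°, 5 km): east 5 sin 320° = -3.21, north 5 cos 320° = 3.83
Leg 3 (235°, 1 km): east 1 sin 235° = -0.82, north 1 cos 235° = -0.57
Net displacement: -0.18 east, 7.85 north. Direction back to start is (0.18, -7.85): bearing = atan2(0.18, -7.85) mod 360° = 178.71° ≈ 179°.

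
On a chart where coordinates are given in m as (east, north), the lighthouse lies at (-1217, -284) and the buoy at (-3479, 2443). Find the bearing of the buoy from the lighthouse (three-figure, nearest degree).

Δeast = -3479 − -1217 = -2262.00; Δnorth = 2443 − -284 = 2727.00.
Bearing = atan2(Δeast, Δnorth) mod 360° = 320.32° ≈ 320°.

320°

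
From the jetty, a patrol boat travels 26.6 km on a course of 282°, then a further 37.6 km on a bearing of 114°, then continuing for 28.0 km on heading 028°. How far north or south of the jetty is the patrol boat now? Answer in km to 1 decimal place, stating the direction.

15.0 km north

Leg 1 (282°, 26.6 km): east 26.6 sin 282° = -26.02, north 26.6 cos 282° = 5.53
Leg 2 (114°, 37.6 km): east 37.6 sin 114° = 34.35, north 37.6 cos 114° = -15.29
Leg 3 (028°, 28.0 km): east 28.0 sin 28° = 13.15, north 28.0 cos 28° = 24.72
Net north component: 14.96 km.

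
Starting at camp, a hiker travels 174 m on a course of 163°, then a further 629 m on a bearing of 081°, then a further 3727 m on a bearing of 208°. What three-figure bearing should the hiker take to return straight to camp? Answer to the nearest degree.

Leg 1 (163°, 174 m): east 174 sin 163° = 50.87, north 174 cos 163° = -166.40
Leg 2 (081°, 629 m): east 629 sin 81° = 621.26, north 629 cos 81° = 98.40
Leg 3 (208°, 3727 m): east 3727 sin 208° = -1749.72, north 3727 cos 208° = -3290.75
Net displacement: -1077.59 east, -3358.75 north. Direction back to start is (1077.59, 3358.75): bearing = atan2(1077.59, 3358.75) mod 360° = 17.79° ≈ 018°.

018°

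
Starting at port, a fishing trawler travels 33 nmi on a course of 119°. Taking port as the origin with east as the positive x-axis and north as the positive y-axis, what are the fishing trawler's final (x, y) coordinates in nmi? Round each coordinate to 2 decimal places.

(28.86, -16.00)

Leg 1 (119°, 33 nmi): east 33 sin 119° = 28.86, north 33 cos 119° = -16.00
Summing: 28.86 nmi east, -16.00 nmi north → (28.86, -16.00).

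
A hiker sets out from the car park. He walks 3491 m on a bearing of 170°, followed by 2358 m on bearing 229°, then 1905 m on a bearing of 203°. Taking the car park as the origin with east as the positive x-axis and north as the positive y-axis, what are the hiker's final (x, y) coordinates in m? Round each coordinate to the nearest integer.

Leg 1 (170°, 3491 m): east 3491 sin 170° = 606.21, north 3491 cos 170° = -3437.96
Leg 2 (229°, 2358 m): east 2358 sin 229° = -1779.61, north 2358 cos 229° = -1546.99
Leg 3 (203°, 1905 m): east 1905 sin 203° = -744.34, north 1905 cos 203° = -1753.56
Summing: -1917.74 m east, -6738.51 m north → (-1918, -6739).

(-1918, -6739)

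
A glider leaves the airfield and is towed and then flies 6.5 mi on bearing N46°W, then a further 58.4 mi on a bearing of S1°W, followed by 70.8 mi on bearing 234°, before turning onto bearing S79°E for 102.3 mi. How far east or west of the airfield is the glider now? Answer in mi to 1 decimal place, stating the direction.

37.4 mi east

Leg 1 (N46°W, 6.5 mi): east 6.5 sin 314° = -4.68, north 6.5 cos 314° = 4.52
Leg 2 (S1°W, 58.4 mi): east 58.4 sin 181° = -1.02, north 58.4 cos 181° = -58.39
Leg 3 (234°, 70.8 mi): east 70.8 sin 234° = -57.28, north 70.8 cos 234° = -41.62
Leg 4 (S79°E, 102.3 mi): east 102.3 sin 101° = 100.42, north 102.3 cos 101° = -19.52
Net east component: 37.45 mi.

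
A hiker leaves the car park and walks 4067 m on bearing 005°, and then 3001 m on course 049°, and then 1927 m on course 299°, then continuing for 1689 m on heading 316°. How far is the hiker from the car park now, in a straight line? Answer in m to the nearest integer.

8173 m

Leg 1 (005°, 4067 m): east 4067 sin 5° = 354.46, north 4067 cos 5° = 4051.52
Leg 2 (049°, 3001 m): east 3001 sin 49° = 2264.88, north 3001 cos 49° = 1968.83
Leg 3 (299°, 1927 m): east 1927 sin 299° = -1685.39, north 1927 cos 299° = 934.23
Leg 4 (316°, 1689 m): east 1689 sin 316° = -1173.28, north 1689 cos 316° = 1214.96
Net: -239.32 east, 8169.55 north. Distance = √((-239.32)² + (8169.55)²) = 8173.055 m.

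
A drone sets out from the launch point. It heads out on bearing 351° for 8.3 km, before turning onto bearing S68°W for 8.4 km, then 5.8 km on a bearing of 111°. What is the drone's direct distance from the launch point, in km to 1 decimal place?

Leg 1 (351°, 8.3 km): east 8.3 sin 351° = -1.30, north 8.3 cos 351° = 8.20
Leg 2 (S68°W, 8.4 km): east 8.4 sin 248° = -7.79, north 8.4 cos 248° = -3.15
Leg 3 (111°, 5.8 km): east 5.8 sin 111° = 5.41, north 5.8 cos 111° = -2.08
Net: -3.67 east, 2.97 north. Distance = √((-3.67)² + (2.97)²) = 4.724 km.

4.7 km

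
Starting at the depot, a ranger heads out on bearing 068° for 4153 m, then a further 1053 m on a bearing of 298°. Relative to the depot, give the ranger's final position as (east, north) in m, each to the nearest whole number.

(2921, 2050)

Leg 1 (068°, 4153 m): east 4153 sin 68° = 3850.59, north 4153 cos 68° = 1555.74
Leg 2 (298°, 1053 m): east 1053 sin 298° = -929.74, north 1053 cos 298° = 494.35
Summing: 2920.85 m east, 2050.09 m north → (2921, 2050).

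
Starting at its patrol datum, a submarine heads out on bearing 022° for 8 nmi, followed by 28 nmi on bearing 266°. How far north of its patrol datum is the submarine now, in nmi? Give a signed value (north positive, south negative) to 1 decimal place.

Leg 1 (022°, 8 nmi): east 8 sin 22° = 3.00, north 8 cos 22° = 7.42
Leg 2 (266°, 28 nmi): east 28 sin 266° = -27.93, north 28 cos 266° = -1.95
Net north component: 5.46 nmi.

5.5 nmi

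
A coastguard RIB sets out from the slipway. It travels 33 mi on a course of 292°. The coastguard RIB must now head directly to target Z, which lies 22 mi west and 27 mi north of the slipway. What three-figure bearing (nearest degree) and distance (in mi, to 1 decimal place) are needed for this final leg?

030°, 17.0 mi

Leg 1 (292°, 33 mi): east 33 sin 292° = -30.60, north 33 cos 292° = 12.36
Current position: (-30.60, 12.36). Target: (-22, 27). Remaining: Δeast = 8.60, Δnorth = 14.64.
Bearing = atan2(8.60, 14.64) mod 360° = 30.43°; distance = √((8.60)² + (14.64)²) = 16.976 mi.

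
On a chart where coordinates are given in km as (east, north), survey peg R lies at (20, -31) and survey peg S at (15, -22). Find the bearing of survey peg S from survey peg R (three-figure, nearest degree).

331°

Δeast = 15 − 20 = -5.00; Δnorth = -22 − -31 = 9.00.
Bearing = atan2(Δeast, Δnorth) mod 360° = 330.95° ≈ 331°.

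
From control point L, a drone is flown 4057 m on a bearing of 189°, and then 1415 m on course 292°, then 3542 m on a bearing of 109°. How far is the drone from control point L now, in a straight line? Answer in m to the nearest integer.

4838 m

Leg 1 (189°, 4057 m): east 4057 sin 189° = -634.65, north 4057 cos 189° = -4007.05
Leg 2 (292°, 1415 m): east 1415 sin 292° = -1311.97, north 1415 cos 292° = 530.07
Leg 3 (109°, 3542 m): east 3542 sin 109° = 3349.03, north 3542 cos 109° = -1153.16
Net: 1402.41 east, -4630.15 north. Distance = √((1402.41)² + (-4630.15)²) = 4837.871 m.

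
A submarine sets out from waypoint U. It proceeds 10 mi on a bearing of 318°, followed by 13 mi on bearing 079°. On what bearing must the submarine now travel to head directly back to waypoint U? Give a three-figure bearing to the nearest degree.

Leg 1 (318°, 10 mi): east 10 sin 318° = -6.69, north 10 cos 318° = 7.43
Leg 2 (079°, 13 mi): east 13 sin 79° = 12.76, north 13 cos 79° = 2.48
Net displacement: 6.07 east, 9.91 north. Direction back to start is (-6.07, -9.91): bearing = atan2(-6.07, -9.91) mod 360° = 211.48° ≈ 211°.

211°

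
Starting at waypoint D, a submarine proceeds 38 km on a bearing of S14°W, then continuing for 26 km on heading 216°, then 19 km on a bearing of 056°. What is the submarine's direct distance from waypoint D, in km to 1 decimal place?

Leg 1 (S14°W, 38 km): east 38 sin 194° = -9.19, north 38 cos 194° = -36.87
Leg 2 (216°, 26 km): east 26 sin 216° = -15.28, north 26 cos 216° = -21.03
Leg 3 (056°, 19 km): east 19 sin 56° = 15.75, north 19 cos 56° = 10.62
Net: -8.72 east, -47.28 north. Distance = √((-8.72)² + (-47.28)²) = 48.079 km.

48.1 km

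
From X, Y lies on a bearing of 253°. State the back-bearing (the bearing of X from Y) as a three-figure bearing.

Back-bearing = 253° − 180° = 073°.

073°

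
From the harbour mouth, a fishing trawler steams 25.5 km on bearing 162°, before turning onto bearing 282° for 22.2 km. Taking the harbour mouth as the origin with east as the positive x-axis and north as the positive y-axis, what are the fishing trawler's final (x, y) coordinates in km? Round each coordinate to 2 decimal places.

Leg 1 (162°, 25.5 km): east 25.5 sin 162° = 7.88, north 25.5 cos 162° = -24.25
Leg 2 (282°, 22.2 km): east 22.2 sin 282° = -21.71, north 22.2 cos 282° = 4.62
Summing: -13.83 km east, -19.64 km north → (-13.83, -19.64).

(-13.83, -19.64)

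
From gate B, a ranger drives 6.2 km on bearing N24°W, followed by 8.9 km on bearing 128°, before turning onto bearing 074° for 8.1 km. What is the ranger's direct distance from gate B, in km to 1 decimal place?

Leg 1 (N24°W, 6.2 km): east 6.2 sin 336° = -2.52, north 6.2 cos 336° = 5.66
Leg 2 (128°, 8.9 km): east 8.9 sin 128° = 7.01, north 8.9 cos 128° = -5.48
Leg 3 (074°, 8.1 km): east 8.1 sin 74° = 7.79, north 8.1 cos 74° = 2.23
Net: 12.28 east, 2.42 north. Distance = √((12.28)² + (2.42)²) = 12.513 km.

12.5 km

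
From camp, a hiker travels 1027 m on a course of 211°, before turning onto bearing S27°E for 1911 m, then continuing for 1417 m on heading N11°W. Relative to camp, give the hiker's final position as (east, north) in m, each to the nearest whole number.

Leg 1 (211°, 1027 m): east 1027 sin 211° = -528.94, north 1027 cos 211° = -880.31
Leg 2 (S27°E, 1911 m): east 1911 sin 153° = 867.58, north 1911 cos 153° = -1702.71
Leg 3 (N11°W, 1417 m): east 1417 sin 349° = -270.38, north 1417 cos 349° = 1390.97
Summing: 68.26 m east, -1192.06 m north → (68, -1192).

(68, -1192)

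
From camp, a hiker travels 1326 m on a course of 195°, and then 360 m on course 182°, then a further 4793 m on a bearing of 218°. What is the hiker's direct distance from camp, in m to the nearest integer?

6347 m

Leg 1 (195°, 1326 m): east 1326 sin 195° = -343.19, north 1326 cos 195° = -1280.82
Leg 2 (182°, 360 m): east 360 sin 182° = -12.56, north 360 cos 182° = -359.78
Leg 3 (218°, 4793 m): east 4793 sin 218° = -2950.87, north 4793 cos 218° = -3776.94
Net: -3306.62 east, -5417.53 north. Distance = √((-3306.62)² + (-5417.53)²) = 6346.923 m.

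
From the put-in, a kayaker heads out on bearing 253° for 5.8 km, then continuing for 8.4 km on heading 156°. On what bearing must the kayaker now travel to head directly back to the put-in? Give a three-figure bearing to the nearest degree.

013°

Leg 1 (253°, 5.8 km): east 5.8 sin 253° = -5.55, north 5.8 cos 253° = -1.70
Leg 2 (156°, 8.4 km): east 8.4 sin 156° = 3.42, north 8.4 cos 156° = -7.67
Net displacement: -2.13 east, -9.37 north. Direction back to start is (2.13, 9.37): bearing = atan2(2.13, 9.37) mod 360° = 12.81° ≈ 013°.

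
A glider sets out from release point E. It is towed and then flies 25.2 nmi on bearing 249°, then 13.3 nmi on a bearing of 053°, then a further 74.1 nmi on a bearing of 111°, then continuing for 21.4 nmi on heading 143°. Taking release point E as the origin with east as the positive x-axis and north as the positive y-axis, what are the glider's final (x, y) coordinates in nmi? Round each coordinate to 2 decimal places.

(69.15, -44.67)

Leg 1 (249°, 25.2 nmi): east 25.2 sin 249° = -23.53, north 25.2 cos 249° = -9.03
Leg 2 (053°, 13.3 nmi): east 13.3 sin 53° = 10.62, north 13.3 cos 53° = 8.00
Leg 3 (111°, 74.1 nmi): east 74.1 sin 111° = 69.18, north 74.1 cos 111° = -26.56
Leg 4 (143°, 21.4 nmi): east 21.4 sin 143° = 12.88, north 21.4 cos 143° = -17.09
Summing: 69.15 nmi east, -44.67 nmi north → (69.15, -44.67).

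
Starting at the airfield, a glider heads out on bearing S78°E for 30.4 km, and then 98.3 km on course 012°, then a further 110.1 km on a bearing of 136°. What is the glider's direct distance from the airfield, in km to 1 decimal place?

127.1 km

Leg 1 (S78°E, 30.4 km): east 30.4 sin 102° = 29.74, north 30.4 cos 102° = -6.32
Leg 2 (012°, 98.3 km): east 98.3 sin 12° = 20.44, north 98.3 cos 12° = 96.15
Leg 3 (136°, 110.1 km): east 110.1 sin 136° = 76.48, north 110.1 cos 136° = -79.20
Net: 126.66 east, 10.63 north. Distance = √((126.66)² + (10.63)²) = 127.101 km.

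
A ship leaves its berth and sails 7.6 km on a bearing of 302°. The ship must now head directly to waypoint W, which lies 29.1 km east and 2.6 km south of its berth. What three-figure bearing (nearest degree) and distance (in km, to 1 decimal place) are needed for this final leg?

Leg 1 (302°, 7.6 km): east 7.6 sin 302° = -6.45, north 7.6 cos 302° = 4.03
Current position: (-6.45, 4.03). Target: (29.1, -2.6). Remaining: Δeast = 35.55, Δnorth = -6.63.
Bearing = atan2(35.55, -6.63) mod 360° = 100.56°; distance = √((35.55)² + (-6.63)²) = 36.158 km.

101°, 36.2 km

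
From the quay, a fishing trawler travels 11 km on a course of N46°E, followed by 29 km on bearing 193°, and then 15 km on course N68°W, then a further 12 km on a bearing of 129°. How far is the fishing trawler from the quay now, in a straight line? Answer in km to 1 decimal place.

22.8 km

Leg 1 (N46°E, 11 km): east 11 sin 46° = 7.91, north 11 cos 46° = 7.64
Leg 2 (193°, 29 km): east 29 sin 193° = -6.52, north 29 cos 193° = -28.26
Leg 3 (N68°W, 15 km): east 15 sin 292° = -13.91, north 15 cos 292° = 5.62
Leg 4 (129°, 12 km): east 12 sin 129° = 9.33, north 12 cos 129° = -7.55
Net: -3.19 east, -22.55 north. Distance = √((-3.19)² + (-22.55)²) = 22.773 km.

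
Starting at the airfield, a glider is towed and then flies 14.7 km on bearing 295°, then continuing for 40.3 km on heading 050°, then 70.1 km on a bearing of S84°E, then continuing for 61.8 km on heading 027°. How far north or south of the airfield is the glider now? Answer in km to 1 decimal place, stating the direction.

79.9 km north

Leg 1 (295°, 14.7 km): east 14.7 sin 295° = -13.32, north 14.7 cos 295° = 6.21
Leg 2 (050°, 40.3 km): east 40.3 sin 50° = 30.87, north 40.3 cos 50° = 25.90
Leg 3 (S84°E, 70.1 km): east 70.1 sin 96° = 69.72, north 70.1 cos 96° = -7.33
Leg 4 (027°, 61.8 km): east 61.8 sin 27° = 28.06, north 61.8 cos 27° = 55.06
Net north component: 79.85 km.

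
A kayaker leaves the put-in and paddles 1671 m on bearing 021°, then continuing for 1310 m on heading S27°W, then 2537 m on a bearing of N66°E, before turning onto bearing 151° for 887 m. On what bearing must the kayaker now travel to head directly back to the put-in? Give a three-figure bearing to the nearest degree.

Leg 1 (021°, 1671 m): east 1671 sin 21° = 598.83, north 1671 cos 21° = 1560.01
Leg 2 (S27°W, 1310 m): east 1310 sin 207° = -594.73, north 1310 cos 207° = -1167.22
Leg 3 (N66°E, 2537 m): east 2537 sin 66° = 2317.66, north 2537 cos 66° = 1031.89
Leg 4 (151°, 887 m): east 887 sin 151° = 430.03, north 887 cos 151° = -775.79
Net displacement: 2751.80 east, 648.90 north. Direction back to start is (-2751.80, -648.90): bearing = atan2(-2751.80, -648.90) mod 360° = 256.73° ≈ 257°.

257°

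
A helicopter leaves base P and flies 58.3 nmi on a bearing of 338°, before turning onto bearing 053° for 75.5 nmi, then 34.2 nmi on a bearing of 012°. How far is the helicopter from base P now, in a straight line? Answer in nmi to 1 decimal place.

140.5 nmi

Leg 1 (338°, 58.3 nmi): east 58.3 sin 338° = -21.84, north 58.3 cos 338° = 54.05
Leg 2 (053°, 75.5 nmi): east 75.5 sin 53° = 60.30, north 75.5 cos 53° = 45.44
Leg 3 (012°, 34.2 nmi): east 34.2 sin 12° = 7.11, north 34.2 cos 12° = 33.45
Net: 45.57 east, 132.94 north. Distance = √((45.57)² + (132.94)²) = 140.537 nmi.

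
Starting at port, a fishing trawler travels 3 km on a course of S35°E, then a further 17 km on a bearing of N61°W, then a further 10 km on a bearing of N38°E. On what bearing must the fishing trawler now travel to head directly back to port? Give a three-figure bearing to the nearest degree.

Leg 1 (S35°E, 3 km): east 3 sin 145° = 1.72, north 3 cos 145° = -2.46
Leg 2 (N61°W, 17 km): east 17 sin 299° = -14.87, north 17 cos 299° = 8.24
Leg 3 (N38°E, 10 km): east 10 sin 38° = 6.16, north 10 cos 38° = 7.88
Net displacement: -6.99 east, 13.66 north. Direction back to start is (6.99, -13.66): bearing = atan2(6.99, -13.66) mod 360° = 152.90° ≈ 153°.

153°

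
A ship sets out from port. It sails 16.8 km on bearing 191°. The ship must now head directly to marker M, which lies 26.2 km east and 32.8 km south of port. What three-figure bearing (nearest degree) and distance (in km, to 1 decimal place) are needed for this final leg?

Leg 1 (191°, 16.8 km): east 16.8 sin 191° = -3.21, north 16.8 cos 191° = -16.49
Current position: (-3.21, -16.49). Target: (26.2, -32.8). Remaining: Δeast = 29.41, Δnorth = -16.31.
Bearing = atan2(29.41, -16.31) mod 360° = 119.01°; distance = √((29.41)² + (-16.31)²) = 33.625 km.

119°, 33.6 km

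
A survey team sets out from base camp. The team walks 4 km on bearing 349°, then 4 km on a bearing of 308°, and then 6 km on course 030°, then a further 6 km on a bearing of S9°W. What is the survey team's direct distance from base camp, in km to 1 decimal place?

Leg 1 (349°, 4 km): east 4 sin 349° = -0.76, north 4 cos 349° = 3.93
Leg 2 (308°, 4 km): east 4 sin 308° = -3.15, north 4 cos 308° = 2.46
Leg 3 (030°, 6 km): east 6 sin 30° = 3.00, north 6 cos 30° = 5.20
Leg 4 (S9°W, 6 km): east 6 sin 189° = -0.94, north 6 cos 189° = -5.93
Net: -1.85 east, 5.66 north. Distance = √((-1.85)² + (5.66)²) = 5.955 km.

6.0 km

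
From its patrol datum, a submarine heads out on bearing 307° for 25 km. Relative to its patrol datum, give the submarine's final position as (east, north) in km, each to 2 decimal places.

(-19.97, 15.05)

Leg 1 (307°, 25 km): east 25 sin 307° = -19.97, north 25 cos 307° = 15.05
Summing: -19.97 km east, 15.05 km north → (-19.97, 15.05).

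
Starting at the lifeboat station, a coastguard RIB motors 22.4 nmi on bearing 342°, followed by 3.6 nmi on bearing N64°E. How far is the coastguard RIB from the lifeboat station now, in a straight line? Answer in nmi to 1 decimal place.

Leg 1 (342°, 22.4 nmi): east 22.4 sin 342° = -6.92, north 22.4 cos 342° = 21.30
Leg 2 (N64°E, 3.6 nmi): east 3.6 sin 64° = 3.24, north 3.6 cos 64° = 1.58
Net: -3.69 east, 22.88 north. Distance = √((-3.69)² + (22.88)²) = 23.177 nmi.

23.2 nmi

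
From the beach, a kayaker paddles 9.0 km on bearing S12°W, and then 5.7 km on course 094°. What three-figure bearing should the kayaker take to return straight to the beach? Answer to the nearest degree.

337°

Leg 1 (S12°W, 9.0 km): east 9.0 sin 192° = -1.87, north 9.0 cos 192° = -8.80
Leg 2 (094°, 5.7 km): east 5.7 sin 94° = 5.69, north 5.7 cos 94° = -0.40
Net displacement: 3.81 east, -9.20 north. Direction back to start is (-3.81, 9.20): bearing = atan2(-3.81, 9.20) mod 360° = 337.48° ≈ 337°.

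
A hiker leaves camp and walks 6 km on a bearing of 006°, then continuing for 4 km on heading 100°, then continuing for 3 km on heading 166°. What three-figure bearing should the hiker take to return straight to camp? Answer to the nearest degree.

246°

Leg 1 (006°, 6 km): east 6 sin 6° = 0.63, north 6 cos 6° = 5.97
Leg 2 (100°, 4 km): east 4 sin 100° = 3.94, north 4 cos 100° = -0.69
Leg 3 (166°, 3 km): east 3 sin 166° = 0.73, north 3 cos 166° = -2.91
Net displacement: 5.29 east, 2.36 north. Direction back to start is (-5.29, -2.36): bearing = atan2(-5.29, -2.36) mod 360° = 245.95° ≈ 246°.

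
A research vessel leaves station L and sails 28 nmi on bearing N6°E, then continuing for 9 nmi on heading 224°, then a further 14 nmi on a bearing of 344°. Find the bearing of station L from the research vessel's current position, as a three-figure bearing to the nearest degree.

Leg 1 (N6°E, 28 nmi): east 28 sin 6° = 2.93, north 28 cos 6° = 27.85
Leg 2 (224°, 9 nmi): east 9 sin 224° = -6.25, north 9 cos 224° = -6.47
Leg 3 (344°, 14 nmi): east 14 sin 344° = -3.86, north 14 cos 344° = 13.46
Net displacement: -7.18 east, 34.83 north. Direction back to start is (7.18, -34.83): bearing = atan2(7.18, -34.83) mod 360° = 168.35° ≈ 168°.

168°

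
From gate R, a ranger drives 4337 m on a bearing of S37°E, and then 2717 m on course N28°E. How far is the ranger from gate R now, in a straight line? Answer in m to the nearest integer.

4029 m

Leg 1 (S37°E, 4337 m): east 4337 sin 143° = 2610.07, north 4337 cos 143° = -3463.68
Leg 2 (N28°E, 2717 m): east 2717 sin 28° = 1275.55, north 2717 cos 28° = 2398.97
Net: 3885.63 east, -1064.71 north. Distance = √((3885.63)² + (-1064.71)²) = 4028.859 m.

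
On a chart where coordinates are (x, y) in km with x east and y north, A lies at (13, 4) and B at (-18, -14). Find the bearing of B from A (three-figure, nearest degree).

240°

Δeast = -18 − 13 = -31.00; Δnorth = -14 − 4 = -18.00.
Bearing = atan2(Δeast, Δnorth) mod 360° = 239.86° ≈ 240°.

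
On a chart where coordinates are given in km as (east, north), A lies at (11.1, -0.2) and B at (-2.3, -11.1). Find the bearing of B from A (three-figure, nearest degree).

Δeast = -2.3 − 11.1 = -13.40; Δnorth = -11.1 − -0.2 = -10.90.
Bearing = atan2(Δeast, Δnorth) mod 360° = 230.87° ≈ 231°.

231°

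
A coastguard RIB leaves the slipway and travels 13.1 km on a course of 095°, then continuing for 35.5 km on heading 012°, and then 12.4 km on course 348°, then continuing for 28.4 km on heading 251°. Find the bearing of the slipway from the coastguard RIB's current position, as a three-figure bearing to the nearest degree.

Leg 1 (095°, 13.1 km): east 13.1 sin 95° = 13.05, north 13.1 cos 95° = -1.14
Leg 2 (012°, 35.5 km): east 35.5 sin 12° = 7.38, north 35.5 cos 12° = 34.72
Leg 3 (348°, 12.4 km): east 12.4 sin 348° = -2.58, north 12.4 cos 348° = 12.13
Leg 4 (251°, 28.4 km): east 28.4 sin 251° = -26.85, north 28.4 cos 251° = -9.25
Net displacement: -9.00 east, 36.47 north. Direction back to start is (9.00, -36.47): bearing = atan2(9.00, -36.47) mod 360° = 166.14° ≈ 166°.

166°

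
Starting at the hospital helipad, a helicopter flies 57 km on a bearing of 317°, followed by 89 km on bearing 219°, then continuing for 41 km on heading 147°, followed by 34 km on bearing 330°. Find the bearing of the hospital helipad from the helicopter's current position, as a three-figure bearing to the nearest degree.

070°

Leg 1 (317°, 57 km): east 57 sin 317° = -38.87, north 57 cos 317° = 41.69
Leg 2 (219°, 89 km): east 89 sin 219° = -56.01, north 89 cos 219° = -69.17
Leg 3 (147°, 41 km): east 41 sin 147° = 22.33, north 41 cos 147° = -34.39
Leg 4 (330°, 34 km): east 34 sin 330° = -17.00, north 34 cos 330° = 29.44
Net displacement: -89.55 east, -32.42 north. Direction back to start is (89.55, 32.42): bearing = atan2(89.55, 32.42) mod 360° = 70.10° ≈ 070°.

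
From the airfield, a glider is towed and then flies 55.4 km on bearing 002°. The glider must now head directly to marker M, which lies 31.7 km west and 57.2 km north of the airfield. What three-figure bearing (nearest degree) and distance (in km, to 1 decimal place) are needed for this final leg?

273°, 33.7 km

Leg 1 (002°, 55.4 km): east 55.4 sin 2° = 1.93, north 55.4 cos 2° = 55.37
Current position: (1.93, 55.37). Target: (-31.7, 57.2). Remaining: Δeast = -33.63, Δnorth = 1.83.
Bearing = atan2(-33.63, 1.83) mod 360° = 273.12°; distance = √((-33.63)² + (1.83)²) = 33.683 km.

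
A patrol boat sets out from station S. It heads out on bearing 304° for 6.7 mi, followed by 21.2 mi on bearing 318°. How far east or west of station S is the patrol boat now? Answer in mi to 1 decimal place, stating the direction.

Leg 1 (304°, 6.7 mi): east 6.7 sin 304° = -5.55, north 6.7 cos 304° = 3.75
Leg 2 (318°, 21.2 mi): east 21.2 sin 318° = -14.19, north 21.2 cos 318° = 15.75
Net east component: -19.74 mi.

19.7 mi west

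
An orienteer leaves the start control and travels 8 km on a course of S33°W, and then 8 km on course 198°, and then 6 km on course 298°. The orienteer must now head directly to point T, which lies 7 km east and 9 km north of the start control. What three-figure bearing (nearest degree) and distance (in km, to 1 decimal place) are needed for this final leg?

043°, 28.0 km

Leg 1 (S33°W, 8 km): east 8 sin 213° = -4.36, north 8 cos 213° = -6.71
Leg 2 (198°, 8 km): east 8 sin 198° = -2.47, north 8 cos 198° = -7.61
Leg 3 (298°, 6 km): east 6 sin 298° = -5.30, north 6 cos 298° = 2.82
Current position: (-12.13, -11.50). Target: (7, 9). Remaining: Δeast = 19.13, Δnorth = 20.50.
Bearing = atan2(19.13, 20.50) mod 360° = 43.01°; distance = √((19.13)² + (20.50)²) = 28.038 km.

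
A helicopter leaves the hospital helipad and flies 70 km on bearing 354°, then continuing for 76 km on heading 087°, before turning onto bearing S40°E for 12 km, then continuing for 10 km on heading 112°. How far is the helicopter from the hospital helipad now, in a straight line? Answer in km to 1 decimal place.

Leg 1 (354°, 70 km): east 70 sin 354° = -7.32, north 70 cos 354° = 69.62
Leg 2 (087°, 76 km): east 76 sin 87° = 75.90, north 76 cos 87° = 3.98
Leg 3 (S40°E, 12 km): east 12 sin 140° = 7.71, north 12 cos 140° = -9.19
Leg 4 (112°, 10 km): east 10 sin 112° = 9.27, north 10 cos 112° = -3.75
Net: 85.56 east, 60.66 north. Distance = √((85.56)² + (60.66)²) = 104.882 km.

104.9 km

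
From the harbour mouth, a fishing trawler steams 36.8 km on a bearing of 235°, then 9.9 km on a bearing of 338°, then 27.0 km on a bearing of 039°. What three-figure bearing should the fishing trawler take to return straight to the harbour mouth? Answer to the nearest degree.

Leg 1 (235°, 36.8 km): east 36.8 sin 235° = -30.14, north 36.8 cos 235° = -21.11
Leg 2 (338°, 9.9 km): east 9.9 sin 338° = -3.71, north 9.9 cos 338° = 9.18
Leg 3 (039°, 27.0 km): east 27.0 sin 39° = 16.99, north 27.0 cos 39° = 20.98
Net displacement: -16.86 east, 9.05 north. Direction back to start is (16.86, -9.05): bearing = atan2(16.86, -9.05) mod 360° = 118.23° ≈ 118°.

118°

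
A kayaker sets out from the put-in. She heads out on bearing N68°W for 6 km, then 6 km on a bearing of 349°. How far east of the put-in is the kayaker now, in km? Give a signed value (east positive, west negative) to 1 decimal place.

-6.7 km

Leg 1 (N68°W, 6 km): east 6 sin 292° = -5.56, north 6 cos 292° = 2.25
Leg 2 (349°, 6 km): east 6 sin 349° = -1.14, north 6 cos 349° = 5.89
Net east component: -6.71 km.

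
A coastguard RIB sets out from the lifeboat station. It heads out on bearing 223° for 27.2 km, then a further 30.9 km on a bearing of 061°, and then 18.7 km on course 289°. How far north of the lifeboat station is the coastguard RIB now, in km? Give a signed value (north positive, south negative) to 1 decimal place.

1.2 km

Leg 1 (223°, 27.2 km): east 27.2 sin 223° = -18.55, north 27.2 cos 223° = -19.89
Leg 2 (061°, 30.9 km): east 30.9 sin 61° = 27.03, north 30.9 cos 61° = 14.98
Leg 3 (289°, 18.7 km): east 18.7 sin 289° = -17.68, north 18.7 cos 289° = 6.09
Net north component: 1.18 km.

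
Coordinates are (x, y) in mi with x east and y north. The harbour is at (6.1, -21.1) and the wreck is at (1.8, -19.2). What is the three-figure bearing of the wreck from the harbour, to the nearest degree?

294°

Δeast = 1.8 − 6.1 = -4.30; Δnorth = -19.2 − -21.1 = 1.90.
Bearing = atan2(Δeast, Δnorth) mod 360° = 293.84° ≈ 294°.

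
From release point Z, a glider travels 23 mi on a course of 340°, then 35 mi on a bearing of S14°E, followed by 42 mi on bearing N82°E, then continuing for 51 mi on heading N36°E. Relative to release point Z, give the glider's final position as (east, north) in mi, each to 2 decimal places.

(72.17, 34.76)

Leg 1 (340°, 23 mi): east 23 sin 340° = -7.87, north 23 cos 340° = 21.61
Leg 2 (S14°E, 35 mi): east 35 sin 166° = 8.47, north 35 cos 166° = -33.96
Leg 3 (N82°E, 42 mi): east 42 sin 82° = 41.59, north 42 cos 82° = 5.85
Leg 4 (N36°E, 51 mi): east 51 sin 36° = 29.98, north 51 cos 36° = 41.26
Summing: 72.17 mi east, 34.76 mi north → (72.17, 34.76).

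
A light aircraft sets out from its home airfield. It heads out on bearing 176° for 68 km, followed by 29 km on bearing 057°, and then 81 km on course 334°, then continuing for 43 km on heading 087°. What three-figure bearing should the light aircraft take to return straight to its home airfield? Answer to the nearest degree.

Leg 1 (176°, 68 km): east 68 sin 176° = 4.74, north 68 cos 176° = -67.83
Leg 2 (057°, 29 km): east 29 sin 57° = 24.32, north 29 cos 57° = 15.79
Leg 3 (334°, 81 km): east 81 sin 334° = -35.51, north 81 cos 334° = 72.80
Leg 4 (087°, 43 km): east 43 sin 87° = 42.94, north 43 cos 87° = 2.25
Net displacement: 36.50 east, 23.01 north. Direction back to start is (-36.50, -23.01): bearing = atan2(-36.50, -23.01) mod 360° = 237.77° ≈ 238°.

238°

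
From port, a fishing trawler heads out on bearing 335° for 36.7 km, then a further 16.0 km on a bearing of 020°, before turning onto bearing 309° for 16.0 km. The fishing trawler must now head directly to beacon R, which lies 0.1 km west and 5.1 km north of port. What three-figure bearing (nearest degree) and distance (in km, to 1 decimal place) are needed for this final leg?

Leg 1 (335°, 36.7 km): east 36.7 sin 335° = -15.51, north 36.7 cos 335° = 33.26
Leg 2 (020°, 16.0 km): east 16.0 sin 20° = 5.47, north 16.0 cos 20° = 15.04
Leg 3 (309°, 16.0 km): east 16.0 sin 309° = -12.43, north 16.0 cos 309° = 10.07
Current position: (-22.47, 58.37). Target: (-0.1, 5.1). Remaining: Δeast = 22.37, Δnorth = -53.27.
Bearing = atan2(22.37, -53.27) mod 360° = 157.22°; distance = √((22.37)² + (-53.27)²) = 57.773 km.

157°, 57.8 km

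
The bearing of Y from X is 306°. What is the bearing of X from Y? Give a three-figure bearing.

Back-bearing = 306° − 180° = 126°.

126°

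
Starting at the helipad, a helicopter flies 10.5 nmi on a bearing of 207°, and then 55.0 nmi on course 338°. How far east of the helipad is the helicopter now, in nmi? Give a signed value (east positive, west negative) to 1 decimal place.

Leg 1 (207°, 10.5 nmi): east 10.5 sin 207° = -4.77, north 10.5 cos 207° = -9.36
Leg 2 (338°, 55.0 nmi): east 55.0 sin 338° = -20.60, north 55.0 cos 338° = 51.00
Net east component: -25.37 nmi.

-25.4 nmi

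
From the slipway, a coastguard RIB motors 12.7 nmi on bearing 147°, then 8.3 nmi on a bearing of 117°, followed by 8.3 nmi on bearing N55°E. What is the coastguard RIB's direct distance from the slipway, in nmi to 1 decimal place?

23.2 nmi

Leg 1 (147°, 12.7 nmi): east 12.7 sin 147° = 6.92, north 12.7 cos 147° = -10.65
Leg 2 (117°, 8.3 nmi): east 8.3 sin 117° = 7.40, north 8.3 cos 117° = -3.77
Leg 3 (N55°E, 8.3 nmi): east 8.3 sin 55° = 6.80, north 8.3 cos 55° = 4.76
Net: 21.11 east, -9.66 north. Distance = √((21.11)² + (-9.66)²) = 23.216 nmi.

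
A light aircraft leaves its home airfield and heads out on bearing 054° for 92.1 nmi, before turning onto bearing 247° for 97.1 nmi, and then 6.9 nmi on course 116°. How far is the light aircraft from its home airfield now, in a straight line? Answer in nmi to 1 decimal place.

15.8 nmi

Leg 1 (054°, 92.1 nmi): east 92.1 sin 54° = 74.51, north 92.1 cos 54° = 54.14
Leg 2 (247°, 97.1 nmi): east 97.1 sin 247° = -89.38, north 97.1 cos 247° = -37.94
Leg 3 (116°, 6.9 nmi): east 6.9 sin 116° = 6.20, north 6.9 cos 116° = -3.02
Net: -8.67 east, 13.17 north. Distance = √((-8.67)² + (13.17)²) = 15.767 nmi.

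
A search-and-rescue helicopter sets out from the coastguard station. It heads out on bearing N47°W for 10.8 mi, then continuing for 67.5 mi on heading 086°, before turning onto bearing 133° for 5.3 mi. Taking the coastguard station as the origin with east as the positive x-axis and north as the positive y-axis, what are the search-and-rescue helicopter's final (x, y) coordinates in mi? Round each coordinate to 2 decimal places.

Leg 1 (N47°W, 10.8 mi): east 10.8 sin 313° = -7.90, north 10.8 cos 313° = 7.37
Leg 2 (086°, 67.5 mi): east 67.5 sin 86° = 67.34, north 67.5 cos 86° = 4.71
Leg 3 (133°, 5.3 mi): east 5.3 sin 133° = 3.88, north 5.3 cos 133° = -3.61
Summing: 63.31 mi east, 8.46 mi north → (63.31, 8.46).

(63.31, 8.46)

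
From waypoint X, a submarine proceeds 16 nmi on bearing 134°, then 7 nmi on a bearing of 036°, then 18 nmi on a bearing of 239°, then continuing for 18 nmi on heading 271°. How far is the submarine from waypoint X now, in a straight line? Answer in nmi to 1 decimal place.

Leg 1 (134°, 16 nmi): east 16 sin 134° = 11.51, north 16 cos 134° = -11.11
Leg 2 (036°, 7 nmi): east 7 sin 36° = 4.11, north 7 cos 36° = 5.66
Leg 3 (239°, 18 nmi): east 18 sin 239° = -15.43, north 18 cos 239° = -9.27
Leg 4 (271°, 18 nmi): east 18 sin 271° = -18.00, north 18 cos 271° = 0.31
Net: -17.80 east, -14.41 north. Distance = √((-17.80)² + (-14.41)²) = 22.902 nmi.

22.9 nmi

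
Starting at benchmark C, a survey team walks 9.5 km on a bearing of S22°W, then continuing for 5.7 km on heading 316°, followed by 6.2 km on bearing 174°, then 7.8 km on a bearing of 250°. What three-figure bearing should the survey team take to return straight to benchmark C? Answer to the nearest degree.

Leg 1 (S22°W, 9.5 km): east 9.5 sin 202° = -3.56, north 9.5 cos 202° = -8.81
Leg 2 (316°, 5.7 km): east 5.7 sin 316° = -3.96, north 5.7 cos 316° = 4.10
Leg 3 (174°, 6.2 km): east 6.2 sin 174° = 0.65, north 6.2 cos 174° = -6.17
Leg 4 (250°, 7.8 km): east 7.8 sin 250° = -7.33, north 7.8 cos 250° = -2.67
Net displacement: -14.20 east, -13.54 north. Direction back to start is (14.20, 13.54): bearing = atan2(14.20, 13.54) mod 360° = 46.36° ≈ 046°.

046°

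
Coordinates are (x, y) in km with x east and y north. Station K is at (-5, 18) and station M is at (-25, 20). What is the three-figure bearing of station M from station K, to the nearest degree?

Δeast = -25 − -5 = -20.00; Δnorth = 20 − 18 = 2.00.
Bearing = atan2(Δeast, Δnorth) mod 360° = 275.71° ≈ 276°.

276°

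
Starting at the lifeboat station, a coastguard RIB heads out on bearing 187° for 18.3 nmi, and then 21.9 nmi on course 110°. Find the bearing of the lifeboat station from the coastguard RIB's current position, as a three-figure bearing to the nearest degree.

Leg 1 (187°, 18.3 nmi): east 18.3 sin 187° = -2.23, north 18.3 cos 187° = -18.16
Leg 2 (110°, 21.9 nmi): east 21.9 sin 110° = 20.58, north 21.9 cos 110° = -7.49
Net displacement: 18.35 east, -25.65 north. Direction back to start is (-18.35, 25.65): bearing = atan2(-18.35, 25.65) mod 360° = 324.43° ≈ 324°.

324°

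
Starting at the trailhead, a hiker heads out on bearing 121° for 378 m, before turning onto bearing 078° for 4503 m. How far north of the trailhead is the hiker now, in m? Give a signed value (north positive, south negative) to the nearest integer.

Leg 1 (121°, 378 m): east 378 sin 121° = 324.01, north 378 cos 121° = -194.68
Leg 2 (078°, 4503 m): east 4503 sin 78° = 4404.60, north 4503 cos 78° = 936.23
Net north component: 741.54 m.

742 m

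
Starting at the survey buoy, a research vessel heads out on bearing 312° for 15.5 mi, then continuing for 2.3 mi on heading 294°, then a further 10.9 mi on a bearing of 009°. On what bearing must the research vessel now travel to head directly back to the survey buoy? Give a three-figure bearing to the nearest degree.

Leg 1 (312°, 15.5 mi): east 15.5 sin 312° = -11.52, north 15.5 cos 312° = 10.37
Leg 2 (294°, 2.3 mi): east 2.3 sin 294° = -2.10, north 2.3 cos 294° = 0.94
Leg 3 (009°, 10.9 mi): east 10.9 sin 9° = 1.71, north 10.9 cos 9° = 10.77
Net displacement: -11.91 east, 22.07 north. Direction back to start is (11.91, -22.07): bearing = atan2(11.91, -22.07) mod 360° = 151.64° ≈ 152°.

152°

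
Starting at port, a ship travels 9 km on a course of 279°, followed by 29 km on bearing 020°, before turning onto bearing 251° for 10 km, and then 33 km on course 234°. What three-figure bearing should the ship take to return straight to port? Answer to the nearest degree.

Leg 1 (279°, 9 km): east 9 sin 279° = -8.89, north 9 cos 279° = 1.41
Leg 2 (020°, 29 km): east 29 sin 20° = 9.92, north 29 cos 20° = 27.25
Leg 3 (251°, 10 km): east 10 sin 251° = -9.46, north 10 cos 251° = -3.26
Leg 4 (234°, 33 km): east 33 sin 234° = -26.70, north 33 cos 234° = -19.40
Net displacement: -35.12 east, 6.01 north. Direction back to start is (35.12, -6.01): bearing = atan2(35.12, -6.01) mod 360° = 99.70° ≈ 100°.

100°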